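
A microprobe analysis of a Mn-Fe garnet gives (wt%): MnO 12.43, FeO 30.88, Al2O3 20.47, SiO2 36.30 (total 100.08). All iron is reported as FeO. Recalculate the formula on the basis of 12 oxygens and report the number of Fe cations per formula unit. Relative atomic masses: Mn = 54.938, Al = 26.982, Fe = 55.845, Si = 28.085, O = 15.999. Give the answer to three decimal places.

12.43 wt% MnO ÷ 70.937 g/mol = 0.17523 mol, giving 0.17523 Mn and 0.17523 O.
30.88 wt% FeO ÷ 71.844 g/mol = 0.42982 mol, giving 0.42982 Fe and 0.42982 O.
20.47 wt% Al2O3 ÷ 101.961 g/mol = 0.20076 mol, giving 0.40152 Al and 0.60228 O.
36.30 wt% SiO2 ÷ 60.083 g/mol = 0.60416 mol, giving 0.60416 Si and 1.20832 O.
Oxygen sums to 2.41565; scaling by 12/2.41565 = 4.96761 puts the formula on 12 O.
Fe: 0.42982 × 4.96761 = 2.135 atoms per formula unit.

2.135 Fe apfu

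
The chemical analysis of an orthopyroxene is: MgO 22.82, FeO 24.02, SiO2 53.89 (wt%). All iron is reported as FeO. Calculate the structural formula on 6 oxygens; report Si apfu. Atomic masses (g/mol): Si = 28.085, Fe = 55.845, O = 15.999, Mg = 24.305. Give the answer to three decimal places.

MgO: 22.82/40.304 = 0.56620 mol → 0.56620 mol Mg, 0.56620 mol O.
FeO: 24.02/71.844 = 0.33434 mol → 0.33434 mol Fe, 0.33434 mol O.
SiO2: 53.89/60.083 = 0.89693 mol → 0.89693 mol Si, 1.79386 mol O.
Total oxygen = 2.69440 mol. Normalization factor = 6/2.69440 = 2.22684.
Si per 6 O = 0.89693 × 2.22684 = 1.997.

1.997 Si apfu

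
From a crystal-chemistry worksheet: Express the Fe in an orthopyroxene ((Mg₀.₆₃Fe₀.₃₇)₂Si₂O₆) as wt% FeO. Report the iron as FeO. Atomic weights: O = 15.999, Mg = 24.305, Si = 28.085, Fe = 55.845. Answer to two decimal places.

23.72 wt%

M((Mg₀.₆₃Fe₀.₃₇)₂Si₂O₆) = 224.114 g/mol; M(FeO) = 71.844 g/mol.
Moles FeO per formula unit = 0.74 Fe ÷ 1 = 0.7400.
FeO fraction = (0.7400 × 71.844) / 224.114 = 53.165/224.114 = 0.2372.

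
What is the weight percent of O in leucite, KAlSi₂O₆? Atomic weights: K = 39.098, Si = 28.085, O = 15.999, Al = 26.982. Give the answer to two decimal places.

43.98 mass %

M(KAlSi₂O₆) = 218.244 g/mol.
O contributes 6 × 15.999 = 95.994 g per mole.
95.994/218.244 = 0.4398 → 43.98%.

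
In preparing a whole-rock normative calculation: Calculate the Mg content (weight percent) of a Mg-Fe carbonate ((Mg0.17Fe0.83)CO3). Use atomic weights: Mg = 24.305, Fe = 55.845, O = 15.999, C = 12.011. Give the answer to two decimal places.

3.74 weight percent

Formula mass = 0.17·24.305 + 0.83·55.845 + 1·12.011 + 3·15.999 = 110.491 g/mol, of which 4.132 g is Mg.
So Mg makes up 4.132/110.491 = 0.0374 of the mass, i.e. 3.74%.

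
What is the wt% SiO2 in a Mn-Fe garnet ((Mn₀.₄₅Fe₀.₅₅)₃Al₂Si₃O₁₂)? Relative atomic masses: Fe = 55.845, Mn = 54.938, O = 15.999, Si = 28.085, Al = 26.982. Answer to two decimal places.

36.30 wt%

Molar mass of (Mn₀.₄₅Fe₀.₅₅)₃Al₂Si₃O₁₂ = 1.35*54.938 + 1.65*55.845 + 2*26.982 + 3*28.085 + 12*15.999 = 496.518 g/mol.
Each formula unit contains 3 Si, equivalent to 3/1 = 3.0000 mol SiO2.
M(SiO2) = 1×28.085 + 2×15.999 = 60.083 g/mol.
Mass of SiO2 per formula unit = 3.0000 × 60.083 = 180.249 g.
SiO2 wt% = 180.249 / 496.518 × 100 = 36.30%.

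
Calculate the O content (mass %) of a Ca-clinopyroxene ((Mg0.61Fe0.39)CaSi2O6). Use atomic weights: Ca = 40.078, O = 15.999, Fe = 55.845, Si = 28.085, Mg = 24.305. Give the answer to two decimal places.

41.95 mass %

Molar mass of (Mg0.61Fe0.39)CaSi2O6: 0.61·24.305 + 0.39·55.845 + 1·40.078 + 2·28.085 + 6·15.999 = 228.848 g/mol.
Mass of O per formula unit: 6 × 15.999 = 95.994 g.
Weight fraction O = 95.994 / 228.848 = 0.4195.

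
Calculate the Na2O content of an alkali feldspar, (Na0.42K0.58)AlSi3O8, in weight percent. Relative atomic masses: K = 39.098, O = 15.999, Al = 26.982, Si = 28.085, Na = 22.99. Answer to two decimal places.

Molar mass of (Na0.42K0.58)AlSi3O8 = 0.42·22.99 + 0.58·39.098 + 1·26.982 + 3·28.085 + 8·15.999 = 271.562 g/mol.
Each formula unit contains 0.42 Na, equivalent to 0.42/2 = 0.2100 mol Na2O.
M(Na2O) = 2×22.99 + 1×15.999 = 61.979 g/mol.
Mass of Na2O per formula unit = 0.2100 × 61.979 = 13.016 g.
Na2O wt% = 13.016 / 271.562 × 100 = 4.79%.

4.79 wt%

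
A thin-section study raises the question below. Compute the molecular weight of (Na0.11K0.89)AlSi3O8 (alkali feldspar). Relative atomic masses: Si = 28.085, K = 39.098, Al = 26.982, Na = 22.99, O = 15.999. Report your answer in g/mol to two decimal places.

276.56 g/mol

M = 0.11·22.99 + 0.89·39.098 + 1·26.982 + 3·28.085 + 8·15.999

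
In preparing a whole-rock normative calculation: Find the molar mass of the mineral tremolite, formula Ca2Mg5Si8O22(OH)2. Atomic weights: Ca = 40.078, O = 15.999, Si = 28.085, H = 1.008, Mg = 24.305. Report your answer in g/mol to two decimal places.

Ca: 2 × 40.078 = 80.1560
Mg: 5 × 24.305 = 121.5250
Si: 8 × 28.085 = 224.6800
O: 24 × 15.999 = 383.9760
H: 2 × 1.008 = 2.0160
Summing the contributions gives the formula mass.

812.35 g/mol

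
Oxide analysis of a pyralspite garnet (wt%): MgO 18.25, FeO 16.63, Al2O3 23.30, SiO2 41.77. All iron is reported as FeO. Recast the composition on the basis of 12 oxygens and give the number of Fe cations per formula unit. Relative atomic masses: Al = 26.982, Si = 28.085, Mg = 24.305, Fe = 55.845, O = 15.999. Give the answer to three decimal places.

MgO: 18.25/40.304 = 0.45281 mol → 0.45281 mol Mg, 0.45281 mol O.
FeO: 16.63/71.844 = 0.23147 mol → 0.23147 mol Fe, 0.23147 mol O.
Al2O3: 23.30/101.961 = 0.22852 mol → 0.45704 mol Al, 0.68556 mol O.
SiO2: 41.77/60.083 = 0.69520 mol → 0.69520 mol Si, 1.39040 mol O.
Total oxygen = 2.76024 mol. Normalization factor = 12/2.76024 = 4.34745.
Fe per 12 O = 0.23147 × 4.34745 = 1.006.

1.006 Fe apfu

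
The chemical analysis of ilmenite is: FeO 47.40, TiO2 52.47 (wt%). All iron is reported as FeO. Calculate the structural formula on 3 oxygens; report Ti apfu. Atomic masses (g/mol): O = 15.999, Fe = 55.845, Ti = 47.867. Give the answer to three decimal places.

FeO (M=71.844): mol = 0.65976; Fe = 0.65976, O = 0.65976.
TiO2 (M=79.865): mol = 0.65698; Ti = 0.65698, O = 1.31396.
ΣO = 1.97372; factor = 3/ΣO = 1.51997.
Ti apfu = 0.65698 × 1.51997 = 0.999.

0.999 Ti apfu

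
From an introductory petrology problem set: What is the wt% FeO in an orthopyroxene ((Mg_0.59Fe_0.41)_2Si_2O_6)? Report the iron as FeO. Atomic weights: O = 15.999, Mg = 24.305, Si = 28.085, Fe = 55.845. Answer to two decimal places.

Formula mass = 226.637 g/mol.
0.82 Fe → 0.8200 mol FeO per formula unit; M(FeO) = 71.844, so FeO mass = 58.912 g.
58.912/226.637 × 100 = 25.99 wt%.

25.99 wt%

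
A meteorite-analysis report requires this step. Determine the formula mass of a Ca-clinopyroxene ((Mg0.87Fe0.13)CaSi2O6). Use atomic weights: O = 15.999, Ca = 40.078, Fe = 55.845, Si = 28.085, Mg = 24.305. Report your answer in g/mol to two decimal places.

220.65 g/mol

The formula mass is the sum 0.87*24.305 + 0.13*55.845 + 1*40.078 + 2*28.085 + 6*15.999.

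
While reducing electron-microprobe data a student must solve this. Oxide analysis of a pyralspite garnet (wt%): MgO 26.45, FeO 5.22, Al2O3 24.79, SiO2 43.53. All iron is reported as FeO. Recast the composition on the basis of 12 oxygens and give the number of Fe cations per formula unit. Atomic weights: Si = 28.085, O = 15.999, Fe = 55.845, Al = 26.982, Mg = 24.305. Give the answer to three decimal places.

0.300 Fe apfu

MgO: 26.45/40.304 = 0.65626 mol → 0.65626 mol Mg, 0.65626 mol O.
FeO: 5.22/71.844 = 0.07266 mol → 0.07266 mol Fe, 0.07266 mol O.
Al2O3: 24.79/101.961 = 0.24313 mol → 0.48626 mol Al, 0.72939 mol O.
SiO2: 43.53/60.083 = 0.72450 mol → 0.72450 mol Si, 1.44900 mol O.
Total oxygen = 2.90731 mol. Normalization factor = 12/2.90731 = 4.12753.
Fe per 12 O = 0.07266 × 4.12753 = 0.300.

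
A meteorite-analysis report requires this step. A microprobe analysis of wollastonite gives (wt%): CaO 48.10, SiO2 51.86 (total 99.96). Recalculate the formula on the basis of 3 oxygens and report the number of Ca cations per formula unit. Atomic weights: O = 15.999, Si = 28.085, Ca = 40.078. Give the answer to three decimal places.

0.996 Ca apfu

CaO (M=56.077): mol = 0.85775; Ca = 0.85775, O = 0.85775.
SiO2 (M=60.083): mol = 0.86314; Si = 0.86314, O = 1.72628.
ΣO = 2.58403; factor = 3/ΣO = 1.16098.
Ca apfu = 0.85775 × 1.16098 = 0.996.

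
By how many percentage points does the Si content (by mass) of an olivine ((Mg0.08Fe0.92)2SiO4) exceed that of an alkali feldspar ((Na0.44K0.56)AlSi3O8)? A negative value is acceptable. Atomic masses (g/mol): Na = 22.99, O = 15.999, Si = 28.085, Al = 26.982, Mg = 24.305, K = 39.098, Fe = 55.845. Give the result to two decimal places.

First mineral: 28.085 g Si in 198.725 g formula = 14.13 wt% Si.
Second mineral: 84.255 g Si in 271.239 g formula = 31.06 wt% Si.
14.13% − 31.06% gives a difference of -16.93 percentage points.

-16.93 percentage points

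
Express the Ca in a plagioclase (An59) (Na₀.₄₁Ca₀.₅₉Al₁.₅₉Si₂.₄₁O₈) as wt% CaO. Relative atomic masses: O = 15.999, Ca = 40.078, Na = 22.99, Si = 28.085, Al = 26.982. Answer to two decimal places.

12.18 wt%

M(Na₀.₄₁Ca₀.₅₉Al₁.₅₉Si₂.₄₁O₈) = 271.650 g/mol; M(CaO) = 56.077 g/mol.
Moles CaO per formula unit = 0.59 Ca ÷ 1 = 0.5900.
CaO fraction = (0.5900 × 56.077) / 271.650 = 33.085/271.650 = 0.1218.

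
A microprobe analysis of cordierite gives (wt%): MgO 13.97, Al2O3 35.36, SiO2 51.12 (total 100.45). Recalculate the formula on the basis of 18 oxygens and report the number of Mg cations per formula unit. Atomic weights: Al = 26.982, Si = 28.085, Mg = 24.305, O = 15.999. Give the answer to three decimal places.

13.97 wt% MgO ÷ 40.304 g/mol = 0.34662 mol, giving 0.34662 Mg and 0.34662 O.
35.36 wt% Al2O3 ÷ 101.961 g/mol = 0.34680 mol, giving 0.69360 Al and 1.04040 O.
51.12 wt% SiO2 ÷ 60.083 g/mol = 0.85082 mol, giving 0.85082 Si and 1.70164 O.
Oxygen sums to 3.08866; scaling by 18/3.08866 = 5.82777 puts the formula on 18 O.
Mg: 0.34662 × 5.82777 = 2.020 atoms per formula unit.

2.020 Mg apfu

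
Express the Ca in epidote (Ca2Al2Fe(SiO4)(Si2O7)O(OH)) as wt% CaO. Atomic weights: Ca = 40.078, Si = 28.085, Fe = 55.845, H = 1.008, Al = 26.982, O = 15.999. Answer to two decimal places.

Molar mass of Ca2Al2Fe(SiO4)(Si2O7)O(OH) = 2·40.078 + 2·26.982 + 1·55.845 + 3·28.085 + 13·15.999 + 1·1.008 = 483.215 g/mol.
Each formula unit contains 2 Ca, equivalent to 2/1 = 2.0000 mol CaO.
M(CaO) = 1×40.078 + 1×15.999 = 56.077 g/mol.
Mass of CaO per formula unit = 2.0000 × 56.077 = 112.154 g.
CaO wt% = 112.154 / 483.215 × 100 = 23.21%.

23.21 wt%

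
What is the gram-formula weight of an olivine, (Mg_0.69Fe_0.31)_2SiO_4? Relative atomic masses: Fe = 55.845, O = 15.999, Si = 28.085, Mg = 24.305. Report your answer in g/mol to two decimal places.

The formula mass is the sum 1.38×24.305 + 0.62×55.845 + 1×28.085 + 4×15.999.

160.25 g/mol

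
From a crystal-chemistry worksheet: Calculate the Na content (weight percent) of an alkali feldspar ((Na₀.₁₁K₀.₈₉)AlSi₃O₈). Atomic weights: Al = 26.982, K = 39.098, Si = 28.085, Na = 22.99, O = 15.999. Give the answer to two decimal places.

Molar mass of (Na₀.₁₁K₀.₈₉)AlSi₃O₈: 0.11×22.99 + 0.89×39.098 + 1×26.982 + 3×28.085 + 8×15.999 = 276.555 g/mol.
Mass of Na per formula unit: 0.11 × 22.99 = 2.529 g.
Weight fraction Na = 2.529 / 276.555 = 0.0091.

0.91 weight percent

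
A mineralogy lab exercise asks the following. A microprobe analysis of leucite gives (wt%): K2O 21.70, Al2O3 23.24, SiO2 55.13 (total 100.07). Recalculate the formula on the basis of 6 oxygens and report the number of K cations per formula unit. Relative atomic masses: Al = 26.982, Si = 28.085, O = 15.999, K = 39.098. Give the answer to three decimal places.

1.006 K apfu

21.70 wt% K2O ÷ 94.195 g/mol = 0.23037 mol, giving 0.46074 K and 0.23037 O.
23.24 wt% Al2O3 ÷ 101.961 g/mol = 0.22793 mol, giving 0.45586 Al and 0.68379 O.
55.13 wt% SiO2 ÷ 60.083 g/mol = 0.91756 mol, giving 0.91756 Si and 1.83512 O.
Oxygen sums to 2.74928; scaling by 6/2.74928 = 2.18239 puts the formula on 6 O.
K: 0.46074 × 2.18239 = 1.006 atoms per formula unit.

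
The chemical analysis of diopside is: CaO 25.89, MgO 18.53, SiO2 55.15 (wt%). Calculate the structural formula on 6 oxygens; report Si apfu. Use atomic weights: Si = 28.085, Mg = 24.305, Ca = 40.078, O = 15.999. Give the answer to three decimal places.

1.997 Si apfu

CaO: 25.89/56.077 = 0.46169 mol → 0.46169 mol Ca, 0.46169 mol O.
MgO: 18.53/40.304 = 0.45976 mol → 0.45976 mol Mg, 0.45976 mol O.
SiO2: 55.15/60.083 = 0.91790 mol → 0.91790 mol Si, 1.83580 mol O.
Total oxygen = 2.75725 mol. Normalization factor = 6/2.75725 = 2.17608.
Si per 6 O = 0.91790 × 2.17608 = 1.997.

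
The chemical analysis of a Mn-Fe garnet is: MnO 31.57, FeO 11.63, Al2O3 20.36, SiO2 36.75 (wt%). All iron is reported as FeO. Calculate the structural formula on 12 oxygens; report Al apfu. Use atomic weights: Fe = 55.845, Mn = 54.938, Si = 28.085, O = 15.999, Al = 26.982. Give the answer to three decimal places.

31.57 wt% MnO ÷ 70.937 g/mol = 0.44504 mol, giving 0.44504 Mn and 0.44504 O.
11.63 wt% FeO ÷ 71.844 g/mol = 0.16188 mol, giving 0.16188 Fe and 0.16188 O.
20.36 wt% Al2O3 ÷ 101.961 g/mol = 0.19968 mol, giving 0.39936 Al and 0.59904 O.
36.75 wt% SiO2 ÷ 60.083 g/mol = 0.61165 mol, giving 0.61165 Si and 1.22330 O.
Oxygen sums to 2.42926; scaling by 12/2.42926 = 4.93978 puts the formula on 12 O.
Al: 0.39936 × 4.93978 = 1.973 atoms per formula unit.

1.973 Al apfu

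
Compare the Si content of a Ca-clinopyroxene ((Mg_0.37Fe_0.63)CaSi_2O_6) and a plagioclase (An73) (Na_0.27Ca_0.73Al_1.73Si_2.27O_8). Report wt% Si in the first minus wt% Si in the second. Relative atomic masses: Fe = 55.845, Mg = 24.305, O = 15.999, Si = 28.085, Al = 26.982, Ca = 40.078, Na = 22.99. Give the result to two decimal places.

First mineral: 56.170 g Si in 236.417 g formula = 23.76 wt% Si.
Second mineral: 63.753 g Si in 273.888 g formula = 23.28 wt% Si.
23.76% − 23.28% gives a difference of 0.48 percentage points.

0.48 percentage points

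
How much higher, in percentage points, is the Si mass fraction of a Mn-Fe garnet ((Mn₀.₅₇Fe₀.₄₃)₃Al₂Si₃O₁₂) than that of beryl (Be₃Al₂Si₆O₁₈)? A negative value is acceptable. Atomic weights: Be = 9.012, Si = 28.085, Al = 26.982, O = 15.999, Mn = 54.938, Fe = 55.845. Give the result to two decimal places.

-14.37 percentage points

Si in (Mn₀.₅₇Fe₀.₄₃)₃Al₂Si₃O₁₂: molar mass 496.191 g/mol; 3×28.085 = 84.255 g → 16.98 wt%.
Si in Be₃Al₂Si₆O₁₈: molar mass 537.492 g/mol; 6×28.085 = 168.510 g → 31.35 wt%.
Difference = 16.98 − 31.35 = -14.37 percentage points.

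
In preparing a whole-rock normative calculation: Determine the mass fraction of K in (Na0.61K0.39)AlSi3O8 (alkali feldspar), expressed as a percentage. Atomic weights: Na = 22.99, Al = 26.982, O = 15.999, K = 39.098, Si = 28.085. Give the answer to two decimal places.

5.68 mass %

M((Na0.61K0.39)AlSi3O8) = 268.501 g/mol.
K contributes 0.39 × 39.098 = 15.248 g per mole.
15.248/268.501 = 0.0568 → 5.68%.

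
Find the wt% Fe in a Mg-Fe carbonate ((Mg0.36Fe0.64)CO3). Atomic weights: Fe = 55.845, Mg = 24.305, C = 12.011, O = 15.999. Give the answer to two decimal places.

M((Mg0.36Fe0.64)CO3) = 104.499 g/mol.
Fe contributes 0.64 × 55.845 = 35.741 g per mole.
35.741/104.499 = 0.3420 → 34.20%.

34.20 mass %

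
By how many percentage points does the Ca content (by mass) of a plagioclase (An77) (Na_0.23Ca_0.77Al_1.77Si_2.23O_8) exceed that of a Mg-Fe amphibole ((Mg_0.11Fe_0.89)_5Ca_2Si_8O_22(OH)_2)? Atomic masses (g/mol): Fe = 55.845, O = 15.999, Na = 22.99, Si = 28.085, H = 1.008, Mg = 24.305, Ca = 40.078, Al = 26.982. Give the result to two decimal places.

First mineral: 30.860 g Ca in 274.527 g formula = 11.24 wt% Ca.
Second mineral: 80.156 g Ca in 952.706 g formula = 8.41 wt% Ca.
11.24% − 8.41% gives a difference of 2.83 percentage points.

2.83 percentage points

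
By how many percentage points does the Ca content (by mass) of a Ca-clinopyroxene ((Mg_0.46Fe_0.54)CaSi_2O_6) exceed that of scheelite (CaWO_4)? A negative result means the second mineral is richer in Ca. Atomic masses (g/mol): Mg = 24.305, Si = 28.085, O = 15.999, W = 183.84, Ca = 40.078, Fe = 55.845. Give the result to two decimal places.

First mineral: 40.078 g Ca in 233.579 g formula = 17.16 wt% Ca.
Second mineral: 40.078 g Ca in 287.914 g formula = 13.92 wt% Ca.
17.16% − 13.92% gives a difference of 3.24 percentage points.

3.24 percentage points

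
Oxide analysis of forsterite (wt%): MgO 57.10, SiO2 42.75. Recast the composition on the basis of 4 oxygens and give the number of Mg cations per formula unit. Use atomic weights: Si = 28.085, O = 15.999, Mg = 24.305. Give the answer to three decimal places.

1.996 Mg apfu

MgO (M=40.304): mol = 1.41673; Mg = 1.41673, O = 1.41673.
SiO2 (M=60.083): mol = 0.71152; Si = 0.71152, O = 1.42304.
ΣO = 2.83977; factor = 4/ΣO = 1.40856.
Mg apfu = 1.41673 × 1.40856 = 1.996.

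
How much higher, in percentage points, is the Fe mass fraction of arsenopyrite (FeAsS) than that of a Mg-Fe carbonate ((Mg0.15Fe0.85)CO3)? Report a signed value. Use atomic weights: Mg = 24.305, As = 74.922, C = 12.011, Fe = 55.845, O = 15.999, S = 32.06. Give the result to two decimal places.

Fe in FeAsS: molar mass 162.827 g/mol; 1×55.845 = 55.845 g → 34.30 wt%.
Fe in (Mg0.15Fe0.85)CO3: molar mass 111.122 g/mol; 0.85×55.845 = 47.468 g → 42.72 wt%.
Difference = 34.30 − 42.72 = -8.42 percentage points.

-8.42 percentage points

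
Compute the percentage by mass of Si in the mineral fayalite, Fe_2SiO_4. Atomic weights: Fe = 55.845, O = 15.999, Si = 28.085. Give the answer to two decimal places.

13.78 weight percent

Formula mass = 2×55.845 + 1×28.085 + 4×15.999 = 203.771 g/mol, of which 28.085 g is Si.
So Si makes up 28.085/203.771 = 0.1378 of the mass, i.e. 13.78%.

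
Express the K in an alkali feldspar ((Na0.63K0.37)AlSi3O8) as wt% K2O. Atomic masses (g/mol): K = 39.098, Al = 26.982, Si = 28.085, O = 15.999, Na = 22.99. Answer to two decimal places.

Molar mass of (Na0.63K0.37)AlSi3O8 = 0.63·22.99 + 0.37·39.098 + 1·26.982 + 3·28.085 + 8·15.999 = 268.179 g/mol.
Each formula unit contains 0.37 K, equivalent to 0.37/2 = 0.1850 mol K2O.
M(K2O) = 2×39.098 + 1×15.999 = 94.195 g/mol.
Mass of K2O per formula unit = 0.1850 × 94.195 = 17.426 g.
K2O wt% = 17.426 / 268.179 × 100 = 6.50%.

6.50 wt%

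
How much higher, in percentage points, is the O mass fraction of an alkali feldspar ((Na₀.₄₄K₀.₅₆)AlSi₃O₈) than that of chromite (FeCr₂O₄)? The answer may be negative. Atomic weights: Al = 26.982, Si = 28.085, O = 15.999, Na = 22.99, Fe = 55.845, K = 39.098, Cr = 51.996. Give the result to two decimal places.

18.60 percentage points

O in (Na₀.₄₄K₀.₅₆)AlSi₃O₈: molar mass 271.239 g/mol; 8×15.999 = 127.992 g → 47.19 wt%.
O in FeCr₂O₄: molar mass 223.833 g/mol; 4×15.999 = 63.996 g → 28.59 wt%.
Difference = 47.19 − 28.59 = 18.60 percentage points.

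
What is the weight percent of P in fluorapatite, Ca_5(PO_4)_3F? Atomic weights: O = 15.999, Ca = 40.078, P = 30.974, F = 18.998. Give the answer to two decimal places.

18.43 mass %

Formula mass = 5·40.078 + 3·30.974 + 12·15.999 + 1·18.998 = 504.298 g/mol, of which 92.922 g is P.
So P makes up 92.922/504.298 = 0.1843 of the mass, i.e. 18.43%.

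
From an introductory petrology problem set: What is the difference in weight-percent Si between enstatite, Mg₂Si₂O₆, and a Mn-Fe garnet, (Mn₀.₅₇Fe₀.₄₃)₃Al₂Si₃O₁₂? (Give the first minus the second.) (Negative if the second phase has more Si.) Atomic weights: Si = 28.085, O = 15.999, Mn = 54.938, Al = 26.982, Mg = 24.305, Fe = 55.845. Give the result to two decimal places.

11.00 percentage points

First mineral: 56.170 g Si in 200.774 g formula = 27.98 wt% Si.
Second mineral: 84.255 g Si in 496.191 g formula = 16.98 wt% Si.
27.98% − 16.98% gives a difference of 11.00 percentage points.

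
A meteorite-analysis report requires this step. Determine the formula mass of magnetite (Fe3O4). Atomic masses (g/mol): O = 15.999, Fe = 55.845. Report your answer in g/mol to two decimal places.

231.53 g/mol

The formula mass is the sum 3×55.845 + 4×15.999.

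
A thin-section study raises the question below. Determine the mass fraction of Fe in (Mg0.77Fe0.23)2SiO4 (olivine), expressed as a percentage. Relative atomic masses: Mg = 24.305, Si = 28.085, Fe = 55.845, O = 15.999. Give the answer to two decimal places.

Molar mass of (Mg0.77Fe0.23)2SiO4: 1.54×24.305 + 0.46×55.845 + 1×28.085 + 4×15.999 = 155.199 g/mol.
Mass of Fe per formula unit: 0.46 × 55.845 = 25.689 g.
Weight fraction Fe = 25.689 / 155.199 = 0.1655.

16.55 wt%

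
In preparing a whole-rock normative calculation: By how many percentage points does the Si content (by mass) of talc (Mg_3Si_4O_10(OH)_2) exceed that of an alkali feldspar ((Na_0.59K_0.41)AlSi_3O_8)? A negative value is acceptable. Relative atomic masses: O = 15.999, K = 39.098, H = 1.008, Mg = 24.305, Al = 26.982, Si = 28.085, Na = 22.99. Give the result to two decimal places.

-1.72 percentage points

Si in Mg_3Si_4O_10(OH)_2: molar mass 379.259 g/mol; 4×28.085 = 112.340 g → 29.62 wt%.
Si in (Na_0.59K_0.41)AlSi_3O_8: molar mass 268.823 g/mol; 3×28.085 = 84.255 g → 31.34 wt%.
Difference = 29.62 − 31.34 = -1.72 percentage points.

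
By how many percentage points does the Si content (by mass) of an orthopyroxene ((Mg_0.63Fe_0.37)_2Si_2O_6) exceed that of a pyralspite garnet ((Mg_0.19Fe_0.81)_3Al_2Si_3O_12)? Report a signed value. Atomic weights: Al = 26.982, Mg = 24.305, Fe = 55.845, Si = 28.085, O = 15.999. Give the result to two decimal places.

M((Mg_0.63Fe_0.37)_2Si_2O_6) = 224.114 g/mol, so wt% Si = 56.170/224.114 × 100 = 25.06%.
M((Mg_0.19Fe_0.81)_3Al_2Si_3O_12) = 479.764 g/mol, so wt% Si = 84.255/479.764 × 100 = 17.56%.
25.06 − 17.56 = 7.50 pp.

7.50 percentage points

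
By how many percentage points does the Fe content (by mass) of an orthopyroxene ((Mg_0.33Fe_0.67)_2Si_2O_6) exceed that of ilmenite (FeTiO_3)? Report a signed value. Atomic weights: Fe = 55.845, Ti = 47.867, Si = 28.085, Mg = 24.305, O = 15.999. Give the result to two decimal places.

-6.02 percentage points

Fe in (Mg_0.33Fe_0.67)_2Si_2O_6: molar mass 243.038 g/mol; 1.34×55.845 = 74.832 g → 30.79 wt%.
Fe in FeTiO_3: molar mass 151.709 g/mol; 1×55.845 = 55.845 g → 36.81 wt%.
Difference = 30.79 − 36.81 = -6.02 percentage points.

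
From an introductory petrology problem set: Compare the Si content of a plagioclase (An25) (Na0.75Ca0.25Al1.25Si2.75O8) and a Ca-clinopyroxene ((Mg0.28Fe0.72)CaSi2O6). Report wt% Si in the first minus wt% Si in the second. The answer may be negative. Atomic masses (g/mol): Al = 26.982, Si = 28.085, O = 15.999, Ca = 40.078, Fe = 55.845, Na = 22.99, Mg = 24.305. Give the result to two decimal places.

5.53 percentage points

Si in Na0.75Ca0.25Al1.25Si2.75O8: molar mass 266.215 g/mol; 2.75×28.085 = 77.234 g → 29.01 wt%.
Si in (Mg0.28Fe0.72)CaSi2O6: molar mass 239.256 g/mol; 2×28.085 = 56.170 g → 23.48 wt%.
Difference = 29.01 − 23.48 = 5.53 percentage points.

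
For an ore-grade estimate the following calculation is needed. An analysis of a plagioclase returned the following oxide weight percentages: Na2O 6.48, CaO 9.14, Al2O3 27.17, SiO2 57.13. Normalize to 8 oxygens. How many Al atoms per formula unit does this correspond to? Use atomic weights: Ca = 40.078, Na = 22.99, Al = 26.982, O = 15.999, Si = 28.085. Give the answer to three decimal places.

1.436 Al apfu

6.48 wt% Na2O ÷ 61.979 g/mol = 0.10455 mol, giving 0.20910 Na and 0.10455 O.
9.14 wt% CaO ÷ 56.077 g/mol = 0.16299 mol, giving 0.16299 Ca and 0.16299 O.
27.17 wt% Al2O3 ÷ 101.961 g/mol = 0.26647 mol, giving 0.53294 Al and 0.79941 O.
57.13 wt% SiO2 ÷ 60.083 g/mol = 0.95085 mol, giving 0.95085 Si and 1.90170 O.
Oxygen sums to 2.96865; scaling by 8/2.96865 = 2.69483 puts the formula on 8 O.
Al: 0.53294 × 2.69483 = 1.436 atoms per formula unit.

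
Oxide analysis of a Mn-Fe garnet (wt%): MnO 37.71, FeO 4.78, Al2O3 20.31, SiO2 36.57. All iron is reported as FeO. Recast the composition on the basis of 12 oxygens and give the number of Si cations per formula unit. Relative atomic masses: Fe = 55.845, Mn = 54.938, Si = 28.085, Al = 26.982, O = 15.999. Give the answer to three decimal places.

MnO (M=70.937): mol = 0.53160; Mn = 0.53160, O = 0.53160.
FeO (M=71.844): mol = 0.06653; Fe = 0.06653, O = 0.06653.
Al2O3 (M=101.961): mol = 0.19919; Al = 0.39838, O = 0.59757.
SiO2 (M=60.083): mol = 0.60866; Si = 0.60866, O = 1.21732.
ΣO = 2.41302; factor = 12/ΣO = 4.97302.
Si apfu = 0.60866 × 4.97302 = 3.027.

3.027 Si apfu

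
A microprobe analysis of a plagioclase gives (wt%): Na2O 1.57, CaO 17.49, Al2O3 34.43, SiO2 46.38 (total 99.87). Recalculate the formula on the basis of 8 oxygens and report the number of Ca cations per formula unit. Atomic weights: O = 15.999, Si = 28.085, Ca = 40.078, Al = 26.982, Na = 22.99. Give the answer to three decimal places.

0.862 Ca apfu

1.57 wt% Na2O ÷ 61.979 g/mol = 0.02533 mol, giving 0.05066 Na and 0.02533 O.
17.49 wt% CaO ÷ 56.077 g/mol = 0.31189 mol, giving 0.31189 Ca and 0.31189 O.
34.43 wt% Al2O3 ÷ 101.961 g/mol = 0.33768 mol, giving 0.67536 Al and 1.01304 O.
46.38 wt% SiO2 ÷ 60.083 g/mol = 0.77193 mol, giving 0.77193 Si and 1.54386 O.
Oxygen sums to 2.89412; scaling by 8/2.89412 = 2.76423 puts the formula on 8 O.
Ca: 0.31189 × 2.76423 = 0.862 atoms per formula unit.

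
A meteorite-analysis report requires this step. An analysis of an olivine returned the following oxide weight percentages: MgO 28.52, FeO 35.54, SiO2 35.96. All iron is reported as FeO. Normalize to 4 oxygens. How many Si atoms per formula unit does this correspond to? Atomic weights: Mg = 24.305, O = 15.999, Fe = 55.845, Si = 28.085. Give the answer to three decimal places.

0.998 Si apfu

MgO: 28.52/40.304 = 0.70762 mol → 0.70762 mol Mg, 0.70762 mol O.
FeO: 35.54/71.844 = 0.49468 mol → 0.49468 mol Fe, 0.49468 mol O.
SiO2: 35.96/60.083 = 0.59851 mol → 0.59851 mol Si, 1.19702 mol O.
Total oxygen = 2.39932 mol. Normalization factor = 4/2.39932 = 1.66714.
Si per 4 O = 0.59851 × 1.66714 = 0.998.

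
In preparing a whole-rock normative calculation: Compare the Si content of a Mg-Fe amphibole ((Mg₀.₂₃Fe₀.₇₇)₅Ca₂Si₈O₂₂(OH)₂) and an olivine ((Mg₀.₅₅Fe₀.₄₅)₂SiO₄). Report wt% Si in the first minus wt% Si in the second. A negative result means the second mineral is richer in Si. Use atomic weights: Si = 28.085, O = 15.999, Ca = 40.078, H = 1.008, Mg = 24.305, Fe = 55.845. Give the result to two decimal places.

Si in (Mg₀.₂₃Fe₀.₇₇)₅Ca₂Si₈O₂₂(OH)₂: molar mass 933.782 g/mol; 8×28.085 = 224.680 g → 24.06 wt%.
Si in (Mg₀.₅₅Fe₀.₄₅)₂SiO₄: molar mass 169.077 g/mol; 1×28.085 = 28.085 g → 16.61 wt%.
Difference = 24.06 − 16.61 = 7.45 percentage points.

7.45 percentage points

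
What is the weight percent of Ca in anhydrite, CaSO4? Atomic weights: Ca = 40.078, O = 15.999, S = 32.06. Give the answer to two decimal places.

Formula mass = 1*40.078 + 1*32.06 + 4*15.999 = 136.134 g/mol, of which 40.078 g is Ca.
So Ca makes up 40.078/136.134 = 0.2944 of the mass, i.e. 29.44%.

29.44 weight percent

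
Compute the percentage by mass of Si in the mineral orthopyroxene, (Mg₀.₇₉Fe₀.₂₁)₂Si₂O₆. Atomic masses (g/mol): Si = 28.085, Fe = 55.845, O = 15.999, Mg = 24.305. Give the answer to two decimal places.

26.25 wt%

M((Mg₀.₇₉Fe₀.₂₁)₂Si₂O₆) = 214.021 g/mol.
Si contributes 2 × 28.085 = 56.170 g per mole.
56.170/214.021 = 0.2625 → 26.25%.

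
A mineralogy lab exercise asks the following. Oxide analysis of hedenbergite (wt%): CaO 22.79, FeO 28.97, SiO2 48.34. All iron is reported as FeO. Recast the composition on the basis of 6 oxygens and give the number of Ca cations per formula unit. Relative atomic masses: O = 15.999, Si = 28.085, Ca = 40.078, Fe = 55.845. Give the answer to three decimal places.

CaO: 22.79/56.077 = 0.40641 mol → 0.40641 mol Ca, 0.40641 mol O.
FeO: 28.97/71.844 = 0.40323 mol → 0.40323 mol Fe, 0.40323 mol O.
SiO2: 48.34/60.083 = 0.80455 mol → 0.80455 mol Si, 1.60910 mol O.
Total oxygen = 2.41874 mol. Normalization factor = 6/2.41874 = 2.48063.
Ca per 6 O = 0.40641 × 2.48063 = 1.008.

1.008 Ca apfu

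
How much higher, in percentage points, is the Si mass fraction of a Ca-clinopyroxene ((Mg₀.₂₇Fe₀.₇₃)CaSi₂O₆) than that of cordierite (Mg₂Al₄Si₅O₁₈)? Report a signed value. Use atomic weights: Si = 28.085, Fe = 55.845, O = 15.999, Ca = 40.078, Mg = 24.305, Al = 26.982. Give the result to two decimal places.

-0.56 percentage points

Si in (Mg₀.₂₇Fe₀.₇₃)CaSi₂O₆: molar mass 239.571 g/mol; 2×28.085 = 56.170 g → 23.45 wt%.
Si in Mg₂Al₄Si₅O₁₈: molar mass 584.945 g/mol; 5×28.085 = 140.425 g → 24.01 wt%.
Difference = 23.45 − 24.01 = -0.56 percentage points.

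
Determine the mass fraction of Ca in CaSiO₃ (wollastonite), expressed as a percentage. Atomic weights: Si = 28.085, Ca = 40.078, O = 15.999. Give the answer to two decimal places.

34.50 mass %

Formula mass = 1·40.078 + 1·28.085 + 3·15.999 = 116.160 g/mol, of which 40.078 g is Ca.
So Ca makes up 40.078/116.160 = 0.3450 of the mass, i.e. 34.50%.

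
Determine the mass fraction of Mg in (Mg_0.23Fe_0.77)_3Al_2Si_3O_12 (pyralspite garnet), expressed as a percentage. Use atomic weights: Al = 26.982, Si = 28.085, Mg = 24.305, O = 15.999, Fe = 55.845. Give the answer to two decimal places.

3.52 mass %

Formula mass = 0.69*24.305 + 2.31*55.845 + 2*26.982 + 3*28.085 + 12*15.999 = 475.979 g/mol, of which 16.770 g is Mg.
So Mg makes up 16.770/475.979 = 0.0352 of the mass, i.e. 3.52%.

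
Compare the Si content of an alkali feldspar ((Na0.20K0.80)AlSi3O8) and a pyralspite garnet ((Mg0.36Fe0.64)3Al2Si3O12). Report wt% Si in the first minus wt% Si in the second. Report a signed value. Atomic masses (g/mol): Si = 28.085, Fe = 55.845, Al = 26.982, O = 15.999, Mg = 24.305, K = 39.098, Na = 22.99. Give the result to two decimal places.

12.46 percentage points

Si in (Na0.20K0.80)AlSi3O8: molar mass 275.105 g/mol; 3×28.085 = 84.255 g → 30.63 wt%.
Si in (Mg0.36Fe0.64)3Al2Si3O12: molar mass 463.679 g/mol; 3×28.085 = 84.255 g → 18.17 wt%.
Difference = 30.63 − 18.17 = 12.46 percentage points.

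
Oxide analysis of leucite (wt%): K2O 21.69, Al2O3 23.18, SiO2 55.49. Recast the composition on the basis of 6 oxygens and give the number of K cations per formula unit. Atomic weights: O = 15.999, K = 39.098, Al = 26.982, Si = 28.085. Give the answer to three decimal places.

21.69 wt% K2O ÷ 94.195 g/mol = 0.23027 mol, giving 0.46054 K and 0.23027 O.
23.18 wt% Al2O3 ÷ 101.961 g/mol = 0.22734 mol, giving 0.45468 Al and 0.68202 O.
55.49 wt% SiO2 ÷ 60.083 g/mol = 0.92356 mol, giving 0.92356 Si and 1.84712 O.
Oxygen sums to 2.75941; scaling by 6/2.75941 = 2.17438 puts the formula on 6 O.
K: 0.46054 × 2.17438 = 1.001 atoms per formula unit.

1.001 K apfu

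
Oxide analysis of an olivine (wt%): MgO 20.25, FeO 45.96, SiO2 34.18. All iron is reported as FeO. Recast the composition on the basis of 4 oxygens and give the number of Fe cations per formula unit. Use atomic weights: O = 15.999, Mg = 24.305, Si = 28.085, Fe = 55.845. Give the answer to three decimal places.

20.25 wt% MgO ÷ 40.304 g/mol = 0.50243 mol, giving 0.50243 Mg and 0.50243 O.
45.96 wt% FeO ÷ 71.844 g/mol = 0.63972 mol, giving 0.63972 Fe and 0.63972 O.
34.18 wt% SiO2 ÷ 60.083 g/mol = 0.56888 mol, giving 0.56888 Si and 1.13776 O.
Oxygen sums to 2.27991; scaling by 4/2.27991 = 1.75446 puts the formula on 4 O.
Fe: 0.63972 × 1.75446 = 1.122 atoms per formula unit.

1.122 Fe apfu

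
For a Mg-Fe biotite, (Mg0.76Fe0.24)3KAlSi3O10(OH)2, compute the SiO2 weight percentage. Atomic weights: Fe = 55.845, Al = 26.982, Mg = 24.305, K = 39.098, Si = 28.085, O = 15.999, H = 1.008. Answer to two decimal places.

Molar mass of (Mg0.76Fe0.24)3KAlSi3O10(OH)2 = 2.28×24.305 + 0.72×55.845 + 1×39.098 + 1×26.982 + 3×28.085 + 12×15.999 + 2×1.008 = 439.963 g/mol.
Each formula unit contains 3 Si, equivalent to 3/1 = 3.0000 mol SiO2.
M(SiO2) = 1×28.085 + 2×15.999 = 60.083 g/mol.
Mass of SiO2 per formula unit = 3.0000 × 60.083 = 180.249 g.
SiO2 wt% = 180.249 / 439.963 × 100 = 40.97%.

40.97 wt%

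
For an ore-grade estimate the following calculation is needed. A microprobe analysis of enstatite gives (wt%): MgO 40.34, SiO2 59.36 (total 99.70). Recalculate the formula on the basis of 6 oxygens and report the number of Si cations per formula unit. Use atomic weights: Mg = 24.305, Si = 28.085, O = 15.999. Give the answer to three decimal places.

MgO (M=40.304): mol = 1.00089; Mg = 1.00089, O = 1.00089.
SiO2 (M=60.083): mol = 0.98797; Si = 0.98797, O = 1.97594.
ΣO = 2.97683; factor = 6/ΣO = 2.01557.
Si apfu = 0.98797 × 2.01557 = 1.991.

1.991 Si apfu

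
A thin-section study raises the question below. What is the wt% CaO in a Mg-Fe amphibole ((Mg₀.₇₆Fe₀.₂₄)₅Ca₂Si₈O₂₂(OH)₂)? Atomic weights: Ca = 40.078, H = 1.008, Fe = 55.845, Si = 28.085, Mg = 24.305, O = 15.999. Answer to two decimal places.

Molar mass of (Mg₀.₇₆Fe₀.₂₄)₅Ca₂Si₈O₂₂(OH)₂ = 3.80×24.305 + 1.20×55.845 + 2×40.078 + 8×28.085 + 24×15.999 + 2×1.008 = 850.201 g/mol.
Each formula unit contains 2 Ca, equivalent to 2/1 = 2.0000 mol CaO.
M(CaO) = 1×40.078 + 1×15.999 = 56.077 g/mol.
Mass of CaO per formula unit = 2.0000 × 56.077 = 112.154 g.
CaO wt% = 112.154 / 850.201 × 100 = 13.19%.

13.19 wt%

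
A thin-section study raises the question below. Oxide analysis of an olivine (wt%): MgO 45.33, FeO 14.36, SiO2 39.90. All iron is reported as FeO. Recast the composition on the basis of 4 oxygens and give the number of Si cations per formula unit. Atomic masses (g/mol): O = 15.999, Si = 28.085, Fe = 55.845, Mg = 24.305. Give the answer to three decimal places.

1.001 Si apfu

MgO (M=40.304): mol = 1.12470; Mg = 1.12470, O = 1.12470.
FeO (M=71.844): mol = 0.19988; Fe = 0.19988, O = 0.19988.
SiO2 (M=60.083): mol = 0.66408; Si = 0.66408, O = 1.32816.
ΣO = 2.65274; factor = 4/ΣO = 1.50787.
Si apfu = 0.66408 × 1.50787 = 1.001.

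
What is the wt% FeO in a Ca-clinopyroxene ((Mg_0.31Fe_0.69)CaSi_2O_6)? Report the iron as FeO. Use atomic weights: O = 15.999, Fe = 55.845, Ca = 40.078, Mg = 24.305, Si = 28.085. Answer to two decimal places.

Molar mass of (Mg_0.31Fe_0.69)CaSi_2O_6 = 0.31·24.305 + 0.69·55.845 + 1·40.078 + 2·28.085 + 6·15.999 = 238.310 g/mol.
Each formula unit contains 0.69 Fe, equivalent to 0.69/1 = 0.6900 mol FeO.
M(FeO) = 1×55.845 + 1×15.999 = 71.844 g/mol.
Mass of FeO per formula unit = 0.6900 × 71.844 = 49.572 g.
FeO wt% = 49.572 / 238.310 × 100 = 20.80%.

20.80 wt%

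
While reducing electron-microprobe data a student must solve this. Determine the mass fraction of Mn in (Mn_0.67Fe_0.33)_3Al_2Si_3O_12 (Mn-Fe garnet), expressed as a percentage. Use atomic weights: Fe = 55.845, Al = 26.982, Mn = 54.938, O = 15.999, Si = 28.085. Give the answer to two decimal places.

Molar mass of (Mn_0.67Fe_0.33)_3Al_2Si_3O_12: 2.01·54.938 + 0.99·55.845 + 2·26.982 + 3·28.085 + 12·15.999 = 495.919 g/mol.
Mass of Mn per formula unit: 2.01 × 54.938 = 110.425 g.
Weight fraction Mn = 110.425 / 495.919 = 0.2227.

22.27 wt%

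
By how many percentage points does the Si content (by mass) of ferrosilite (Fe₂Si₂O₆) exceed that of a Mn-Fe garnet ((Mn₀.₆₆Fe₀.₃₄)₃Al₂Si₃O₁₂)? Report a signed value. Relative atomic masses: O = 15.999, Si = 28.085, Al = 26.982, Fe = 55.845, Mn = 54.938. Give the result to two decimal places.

4.30 percentage points

First mineral: 56.170 g Si in 263.854 g formula = 21.29 wt% Si.
Second mineral: 84.255 g Si in 495.946 g formula = 16.99 wt% Si.
21.29% − 16.99% gives a difference of 4.30 percentage points.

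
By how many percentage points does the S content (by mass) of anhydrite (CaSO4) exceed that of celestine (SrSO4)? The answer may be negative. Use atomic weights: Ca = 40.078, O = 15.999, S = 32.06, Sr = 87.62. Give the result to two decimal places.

S in CaSO4: molar mass 136.134 g/mol; 1×32.06 = 32.060 g → 23.55 wt%.
S in SrSO4: molar mass 183.676 g/mol; 1×32.06 = 32.060 g → 17.45 wt%.
Difference = 23.55 − 17.45 = 6.10 percentage points.

6.10 percentage points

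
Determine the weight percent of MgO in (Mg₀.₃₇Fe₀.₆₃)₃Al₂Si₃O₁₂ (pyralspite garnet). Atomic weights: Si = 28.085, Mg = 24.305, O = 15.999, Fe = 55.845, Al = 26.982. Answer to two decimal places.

9.67 wt%

M((Mg₀.₃₇Fe₀.₆₃)₃Al₂Si₃O₁₂) = 462.733 g/mol; M(MgO) = 40.304 g/mol.
Moles MgO per formula unit = 1.11 Mg ÷ 1 = 1.1100.
MgO fraction = (1.1100 × 40.304) / 462.733 = 44.737/462.733 = 0.0967.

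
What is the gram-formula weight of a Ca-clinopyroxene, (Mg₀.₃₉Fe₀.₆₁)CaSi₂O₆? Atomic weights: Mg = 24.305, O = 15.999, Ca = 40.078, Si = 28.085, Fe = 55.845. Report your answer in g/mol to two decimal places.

M = 0.39·24.305 + 0.61·55.845 + 1·40.078 + 2·28.085 + 6·15.999

235.79 g/mol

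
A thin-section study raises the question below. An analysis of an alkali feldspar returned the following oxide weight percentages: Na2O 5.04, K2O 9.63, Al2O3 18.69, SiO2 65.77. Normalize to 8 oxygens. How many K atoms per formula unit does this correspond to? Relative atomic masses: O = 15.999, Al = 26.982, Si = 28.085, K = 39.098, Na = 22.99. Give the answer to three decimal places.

5.04 wt% Na2O ÷ 61.979 g/mol = 0.08132 mol, giving 0.16264 Na and 0.08132 O.
9.63 wt% K2O ÷ 94.195 g/mol = 0.10223 mol, giving 0.20446 K and 0.10223 O.
18.69 wt% Al2O3 ÷ 101.961 g/mol = 0.18331 mol, giving 0.36662 Al and 0.54993 O.
65.77 wt% SiO2 ÷ 60.083 g/mol = 1.09465 mol, giving 1.09465 Si and 2.18930 O.
Oxygen sums to 2.92278; scaling by 8/2.92278 = 2.73712 puts the formula on 8 O.
K: 0.20446 × 2.73712 = 0.560 atoms per formula unit.

0.560 K apfu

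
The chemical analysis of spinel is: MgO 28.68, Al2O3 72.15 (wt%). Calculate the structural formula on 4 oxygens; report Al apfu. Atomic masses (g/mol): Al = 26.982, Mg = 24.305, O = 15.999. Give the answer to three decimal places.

1.997 Al apfu

MgO (M=40.304): mol = 0.71159; Mg = 0.71159, O = 0.71159.
Al2O3 (M=101.961): mol = 0.70762; Al = 1.41524, O = 2.12286.
ΣO = 2.83445; factor = 4/ΣO = 1.41121.
Al apfu = 1.41524 × 1.41121 = 1.997.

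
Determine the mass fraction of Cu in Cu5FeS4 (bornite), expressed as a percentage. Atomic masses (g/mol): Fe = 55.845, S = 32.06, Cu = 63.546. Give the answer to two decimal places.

Molar mass of Cu5FeS4: 5×63.546 + 1×55.845 + 4×32.06 = 501.815 g/mol.
Mass of Cu per formula unit: 5 × 63.546 = 317.730 g.
Weight fraction Cu = 317.730 / 501.815 = 0.6332.

63.32 wt%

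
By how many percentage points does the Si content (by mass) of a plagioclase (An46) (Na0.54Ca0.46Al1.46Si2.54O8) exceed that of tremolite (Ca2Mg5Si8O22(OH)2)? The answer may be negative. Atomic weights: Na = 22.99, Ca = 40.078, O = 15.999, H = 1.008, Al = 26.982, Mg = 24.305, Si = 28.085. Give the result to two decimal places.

-1.20 percentage points

First mineral: 71.336 g Si in 269.572 g formula = 26.46 wt% Si.
Second mineral: 224.680 g Si in 812.353 g formula = 27.66 wt% Si.
26.46% − 27.66% gives a difference of -1.20 percentage points.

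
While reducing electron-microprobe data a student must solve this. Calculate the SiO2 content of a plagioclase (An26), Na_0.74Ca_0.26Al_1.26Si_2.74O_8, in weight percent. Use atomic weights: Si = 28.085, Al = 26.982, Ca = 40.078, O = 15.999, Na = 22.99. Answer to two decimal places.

61.80 wt%

Formula mass = 266.375 g/mol.
2.74 Si → 2.7400 mol SiO2 per formula unit; M(SiO2) = 60.083, so SiO2 mass = 164.627 g.
164.627/266.375 × 100 = 61.80 wt%.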